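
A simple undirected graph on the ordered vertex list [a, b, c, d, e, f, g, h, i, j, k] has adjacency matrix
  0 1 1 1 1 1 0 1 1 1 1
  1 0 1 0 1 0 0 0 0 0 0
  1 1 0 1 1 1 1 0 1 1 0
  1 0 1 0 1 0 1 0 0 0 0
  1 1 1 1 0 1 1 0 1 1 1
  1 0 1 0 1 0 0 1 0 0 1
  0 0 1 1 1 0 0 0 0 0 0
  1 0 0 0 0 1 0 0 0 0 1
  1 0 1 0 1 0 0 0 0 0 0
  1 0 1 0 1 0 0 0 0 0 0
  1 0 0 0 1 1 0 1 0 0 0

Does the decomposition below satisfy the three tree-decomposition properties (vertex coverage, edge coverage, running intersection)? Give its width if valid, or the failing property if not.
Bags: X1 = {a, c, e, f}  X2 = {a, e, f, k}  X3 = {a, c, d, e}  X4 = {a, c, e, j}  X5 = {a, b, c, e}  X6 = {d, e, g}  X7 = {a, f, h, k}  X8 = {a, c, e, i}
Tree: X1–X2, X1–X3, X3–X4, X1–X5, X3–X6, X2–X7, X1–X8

No — edge (c,g) lies in no bag.

A tree decomposition must satisfy three properties: every vertex lies in some bag; for every edge, both endpoints lie together in some bag; and for every vertex, the bags containing it form a connected subtree. Here edge (c,g) lies in no bag, so the decomposition is invalid.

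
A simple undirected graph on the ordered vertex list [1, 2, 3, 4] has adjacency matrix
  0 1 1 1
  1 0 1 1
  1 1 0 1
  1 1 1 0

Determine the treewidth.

A width-3 tree decomposition is:
Bags: B1 = {1, 2, 3, 4}
Tree: (single bag)
A single bag containing all 4 vertices is trivially a valid decomposition of width 3. On the other hand G contains the 4-clique {1, 2, 3, 4}. A clique must lie in a single bag of any decomposition, so no decomposition can have width below 3. Hence tw(G) = 3 exactly.

3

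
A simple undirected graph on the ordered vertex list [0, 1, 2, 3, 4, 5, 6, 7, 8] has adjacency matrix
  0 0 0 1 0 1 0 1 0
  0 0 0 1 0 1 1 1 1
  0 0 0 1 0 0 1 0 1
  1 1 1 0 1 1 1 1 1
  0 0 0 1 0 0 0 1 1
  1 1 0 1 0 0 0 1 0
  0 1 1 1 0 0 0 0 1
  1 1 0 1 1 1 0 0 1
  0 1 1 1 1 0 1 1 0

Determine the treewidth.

A width-3 tree decomposition is:
Bags: B1 = {2, 3, 6, 8}  B2 = {1, 3, 6, 8}  B3 = {1, 3, 7, 8}  B4 = {3, 4, 7, 8}  B5 = {1, 3, 5, 7}  B6 = {0, 3, 5, 7}
Tree: B1–B2, B2–B3, B3–B4, B3–B5, B5–B6
Every bag has size at most 4, so the width is 4 − 1 = 3 and tw(G) ≤ 3. On the other hand G contains the 4-clique {2, 3, 6, 8}. A clique must lie in a single bag of any decomposition, so no decomposition can have width below 3. Combining the bounds, tw(G) = 3.

3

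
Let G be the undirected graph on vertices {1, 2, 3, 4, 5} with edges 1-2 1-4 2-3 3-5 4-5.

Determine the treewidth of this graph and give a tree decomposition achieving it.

Treewidth 2.
One such decomposition:
Bags: B1 = {3, 4, 5}  B2 = {1, 3, 4}  B3 = {1, 2, 3}
Tree: B1–B2, B2–B3

Each bag holds 3 vertices, so the decomposition has width 2, which upper-bounds the treewidth. Since 3–5–4–1–2–3 is a cycle in G, G is not acyclic. Forests are exactly the graphs of treewidth ≤ 1, so tw(G) ≥ 2. Hence tw(G) = 2 exactly.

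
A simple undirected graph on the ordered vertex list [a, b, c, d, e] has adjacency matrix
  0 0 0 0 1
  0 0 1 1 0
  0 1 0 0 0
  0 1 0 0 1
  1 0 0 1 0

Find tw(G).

1

A width-1 tree decomposition is:
Bags: B1 = {d, e}  B2 = {b, d}  B3 = {a, e}  B4 = {b, c}
Tree: B1–B2, B1–B3, B2–B4
Each bag holds 2 vertices, so the decomposition has width 1, which upper-bounds the treewidth. Since G has at least one edge (e.g. e–d), it is not an edgeless graph, so tw(G) ≥ 1. Therefore the treewidth is 1.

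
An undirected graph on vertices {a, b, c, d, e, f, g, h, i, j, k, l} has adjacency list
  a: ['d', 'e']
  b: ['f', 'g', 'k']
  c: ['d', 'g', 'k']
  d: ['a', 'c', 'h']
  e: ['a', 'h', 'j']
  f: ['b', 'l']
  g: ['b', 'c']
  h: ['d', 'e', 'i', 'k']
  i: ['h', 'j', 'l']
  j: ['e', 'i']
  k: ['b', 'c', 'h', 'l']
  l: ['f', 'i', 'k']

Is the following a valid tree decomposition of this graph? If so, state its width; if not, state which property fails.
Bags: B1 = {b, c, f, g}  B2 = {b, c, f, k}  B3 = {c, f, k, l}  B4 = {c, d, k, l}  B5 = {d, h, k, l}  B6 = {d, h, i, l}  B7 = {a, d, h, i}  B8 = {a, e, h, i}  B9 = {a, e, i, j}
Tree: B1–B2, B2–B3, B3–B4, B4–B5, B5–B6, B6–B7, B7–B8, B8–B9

Yes; width 3.

Vertex coverage: the bags together contain {a, b, c, d, e, f, g, h, i, j, k, l}, the full vertex set. Edge coverage: each edge of G has both endpoints in at least one bag. Running intersection: for every vertex, the bags containing it form a connected subtree. All three properties hold, so this is a valid tree decomposition of width max|bag| − 1 = 3, and hence tw(G) ≤ 3.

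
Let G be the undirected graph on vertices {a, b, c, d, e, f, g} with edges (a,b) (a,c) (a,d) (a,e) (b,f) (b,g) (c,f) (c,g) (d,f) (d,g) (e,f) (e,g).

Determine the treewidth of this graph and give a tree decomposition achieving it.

Each bag holds 4 vertices, so the decomposition has width 3, which upper-bounds the treewidth. For the lower bound: the 4 vertex sets {e,g}, {a,c}, {f}, {d} are disjoint, each induces a connected subgraph, and every pair is joined by at least one edge of G. Contracting each set to a single vertex therefore yields K_{4} as a minor, and since treewidth is minor-monotone, tw(G) ≥ tw(K_{4}) = 3. Therefore the treewidth is 3.

Treewidth 3.
Bags: B1 = {a, e, f, g}  B2 = {a, c, f, g}  B3 = {a, d, f, g}  B4 = {a, b, f, g}
Tree: B1–B2, B2–B3, B3–B4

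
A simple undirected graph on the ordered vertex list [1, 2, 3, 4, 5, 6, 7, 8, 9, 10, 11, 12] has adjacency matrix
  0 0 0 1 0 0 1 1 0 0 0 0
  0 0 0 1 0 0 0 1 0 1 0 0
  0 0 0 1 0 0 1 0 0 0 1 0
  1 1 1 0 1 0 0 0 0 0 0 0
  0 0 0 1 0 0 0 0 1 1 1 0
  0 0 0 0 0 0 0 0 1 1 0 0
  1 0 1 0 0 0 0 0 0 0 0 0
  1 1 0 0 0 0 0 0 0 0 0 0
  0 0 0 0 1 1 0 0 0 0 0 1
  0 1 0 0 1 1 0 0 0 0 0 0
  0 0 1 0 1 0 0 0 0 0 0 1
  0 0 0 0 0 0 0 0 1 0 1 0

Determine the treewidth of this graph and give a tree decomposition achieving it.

Every bag has size at most 4, so the width is 4 − 1 = 3 and tw(G) ≤ 3. For the lower bound: the 4 vertex sets {6,9,12}, {10}, {5}, {2,3,4,11} are disjoint, each induces a connected subgraph, and every pair is joined by at least one edge of G. Contracting each set to a single vertex therefore yields K_{4} as a minor, and since treewidth is minor-monotone, tw(G) ≥ tw(K_{4}) = 3. Hence tw(G) = 3 exactly.

Treewidth 3.
One such decomposition:
Bags: B1 = {6, 9, 10, 12}  B2 = {5, 9, 10, 12}  B3 = {5, 10, 11, 12}  B4 = {2, 5, 10, 11}  B5 = {2, 4, 5, 11}  B6 = {2, 3, 4, 11}  B7 = {2, 3, 4, 8}  B8 = {1, 3, 4, 8}  B9 = {1, 3, 7, 8}
Tree: B1–B2, B2–B3, B3–B4, B4–B5, B5–B6, B6–B7, B7–B8, B8–B9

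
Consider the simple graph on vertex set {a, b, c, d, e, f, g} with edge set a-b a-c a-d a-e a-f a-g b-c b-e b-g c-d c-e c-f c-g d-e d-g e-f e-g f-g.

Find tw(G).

4

A width-4 tree decomposition is:
Bags: B1 = {a, c, e, f, g}  B2 = {a, c, d, e, g}  B3 = {a, b, c, e, g}
Tree: B1–B2, B1–B3
Every bag has size at most 5, so the width is 5 − 1 = 4 and tw(G) ≤ 4. For the lower bound, the 5 vertices {a, c, d, e, g} are pairwise adjacent, and any tree decomposition puts a clique entirely inside one bag — forcing width ≥ 4. Combining the bounds, tw(G) = 4.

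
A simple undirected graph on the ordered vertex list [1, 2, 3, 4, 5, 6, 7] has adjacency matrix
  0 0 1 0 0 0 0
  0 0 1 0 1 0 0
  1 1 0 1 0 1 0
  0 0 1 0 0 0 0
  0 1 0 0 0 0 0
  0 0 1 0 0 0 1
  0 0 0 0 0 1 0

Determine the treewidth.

1

A width-1 tree decomposition is:
Bags: B1 = {2, 3}  B2 = {3, 6}  B3 = {3, 4}  B4 = {1, 3}  B5 = {2, 5}  B6 = {6, 7}
Tree: B1–B2, B2–B3, B2–B4, B1–B5, B2–B6
The largest bag has 2 vertices, giving width 1; this decomposition certifies tw(G) ≤ 1. G has an edge, so its treewidth is at least 1. Combining the bounds, tw(G) = 1.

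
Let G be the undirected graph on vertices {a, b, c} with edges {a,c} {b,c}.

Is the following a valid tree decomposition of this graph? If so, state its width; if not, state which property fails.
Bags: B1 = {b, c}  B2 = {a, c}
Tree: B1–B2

Every vertex of G appears in some bag (union = {a, b, c}); every edge is covered by a bag; and for each vertex v the set of bags containing v is connected in the bag tree. The decomposition is therefore valid. The largest bag has 2 vertices, so the width is 1.

Yes; width 1.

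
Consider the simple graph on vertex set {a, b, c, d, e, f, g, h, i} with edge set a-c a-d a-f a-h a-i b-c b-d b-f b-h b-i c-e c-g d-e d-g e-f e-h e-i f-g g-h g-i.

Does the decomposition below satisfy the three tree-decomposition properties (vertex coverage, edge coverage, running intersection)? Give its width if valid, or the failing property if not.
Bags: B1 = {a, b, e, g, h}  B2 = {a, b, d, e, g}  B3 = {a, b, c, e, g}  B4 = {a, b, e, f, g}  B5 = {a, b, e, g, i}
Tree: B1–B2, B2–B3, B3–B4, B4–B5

Yes; width 4.

Vertex coverage: the bags together contain {a, b, c, d, e, f, g, h, i}, the full vertex set. Edge coverage: each edge of G has both endpoints in at least one bag. Running intersection: for every vertex, the bags containing it form a connected subtree. All three properties hold, so this is a valid tree decomposition of width max|bag| − 1 = 4, and hence tw(G) ≤ 4.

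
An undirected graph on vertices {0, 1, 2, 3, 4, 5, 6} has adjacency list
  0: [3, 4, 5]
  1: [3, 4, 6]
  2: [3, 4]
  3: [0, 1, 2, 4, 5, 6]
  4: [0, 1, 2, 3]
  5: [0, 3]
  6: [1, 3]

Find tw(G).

A width-2 tree decomposition is:
Bags: B1 = {2, 3, 4}  B2 = {0, 3, 4}  B3 = {1, 3, 4}  B4 = {1, 3, 6}  B5 = {0, 3, 5}
Tree: B1–B2, B2–B3, B3–B4, B2–B5
Every bag has size at most 3, so the width is 3 − 1 = 2 and tw(G) ≤ 2. For the lower bound, the 3 vertices {0, 3, 4} are pairwise adjacent, and any tree decomposition puts a clique entirely inside one bag — forcing width ≥ 2. The upper and lower bounds meet at 2, so that is the treewidth.

2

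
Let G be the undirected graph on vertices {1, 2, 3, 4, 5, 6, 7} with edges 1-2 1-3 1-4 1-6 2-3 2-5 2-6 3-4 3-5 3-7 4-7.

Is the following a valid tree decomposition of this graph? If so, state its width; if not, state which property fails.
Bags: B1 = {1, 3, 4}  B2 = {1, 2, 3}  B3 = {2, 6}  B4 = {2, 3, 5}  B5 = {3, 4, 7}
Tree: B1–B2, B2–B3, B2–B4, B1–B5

No — edge (1,6) lies in no bag.

A tree decomposition must satisfy three properties: every vertex lies in some bag; for every edge, both endpoints lie together in some bag; and for every vertex, the bags containing it form a connected subtree. Here edge (1,6) lies in no bag, so the decomposition is invalid.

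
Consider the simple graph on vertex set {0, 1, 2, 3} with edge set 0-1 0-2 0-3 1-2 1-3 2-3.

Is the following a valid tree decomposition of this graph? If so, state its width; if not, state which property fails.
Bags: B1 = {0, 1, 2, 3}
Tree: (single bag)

Vertex coverage: the bags together contain {0, 1, 2, 3}, the full vertex set. Edge coverage: each edge of G has both endpoints in at least one bag. Running intersection: for every vertex, the bags containing it form a connected subtree. All three properties hold, so this is a valid tree decomposition of width max|bag| − 1 = 3, and hence tw(G) ≤ 3.

Yes; width 3.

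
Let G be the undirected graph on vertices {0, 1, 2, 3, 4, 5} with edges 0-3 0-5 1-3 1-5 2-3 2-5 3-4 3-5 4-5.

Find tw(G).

2

A width-2 tree decomposition is:
Bags: B1 = {0, 3, 5}  B2 = {1, 3, 5}  B3 = {3, 4, 5}  B4 = {2, 3, 5}
Tree: B1–B2, B2–B3, B1–B4
Each bag holds 3 vertices, so the decomposition has width 2, which upper-bounds the treewidth. Conversely, {0, 3, 5} is a clique of size 3, and the vertices of any clique must share a bag in every tree decomposition; so some bag has ≥ 3 vertices and tw(G) ≥ 2. Hence tw(G) = 2 exactly.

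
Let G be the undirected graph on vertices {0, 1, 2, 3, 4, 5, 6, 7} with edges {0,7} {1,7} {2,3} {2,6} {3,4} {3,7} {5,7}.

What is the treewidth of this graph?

1

A width-1 tree decomposition is:
Bags: B1 = {1, 7}  B2 = {3, 7}  B3 = {2, 3}  B4 = {0, 7}  B5 = {5, 7}  B6 = {3, 4}  B7 = {2, 6}
Tree: B1–B2, B2–B3, B1–B4, B2–B5, B2–B6, B3–B7
The largest bag has 2 vertices, giving width 1; this decomposition certifies tw(G) ≤ 1. Any graph with an edge has treewidth ≥ 1, and G has the edge 7–1. Combining the bounds, tw(G) = 1.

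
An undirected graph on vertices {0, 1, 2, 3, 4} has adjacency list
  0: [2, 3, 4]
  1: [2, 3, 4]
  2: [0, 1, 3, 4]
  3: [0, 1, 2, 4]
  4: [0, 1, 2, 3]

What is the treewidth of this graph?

3

A width-3 tree decomposition is:
Bags: B1 = {0, 2, 3, 4}  B2 = {1, 2, 3, 4}
Tree: B1–B2
Every bag has size at most 4, so the width is 4 − 1 = 3 and tw(G) ≤ 3. On the other hand G contains the 4-clique {0, 2, 3, 4}. A clique must lie in a single bag of any decomposition, so no decomposition can have width below 3. Combining the bounds, tw(G) = 3.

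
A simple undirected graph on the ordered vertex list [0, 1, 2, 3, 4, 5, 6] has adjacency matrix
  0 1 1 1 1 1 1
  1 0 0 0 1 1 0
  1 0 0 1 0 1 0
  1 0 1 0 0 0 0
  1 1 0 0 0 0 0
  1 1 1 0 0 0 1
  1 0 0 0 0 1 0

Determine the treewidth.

2

A width-2 tree decomposition is:
Bags: B1 = {0, 2, 5}  B2 = {0, 2, 3}  B3 = {0, 1, 5}  B4 = {0, 5, 6}  B5 = {0, 1, 4}
Tree: B1–B2, B1–B3, B1–B4, B3–B5
The largest bag has 3 vertices, giving width 2; this decomposition certifies tw(G) ≤ 2. For the lower bound, the 3 vertices {0, 2, 3} are pairwise adjacent, and any tree decomposition puts a clique entirely inside one bag — forcing width ≥ 2. The upper and lower bounds meet at 2, so that is the treewidth.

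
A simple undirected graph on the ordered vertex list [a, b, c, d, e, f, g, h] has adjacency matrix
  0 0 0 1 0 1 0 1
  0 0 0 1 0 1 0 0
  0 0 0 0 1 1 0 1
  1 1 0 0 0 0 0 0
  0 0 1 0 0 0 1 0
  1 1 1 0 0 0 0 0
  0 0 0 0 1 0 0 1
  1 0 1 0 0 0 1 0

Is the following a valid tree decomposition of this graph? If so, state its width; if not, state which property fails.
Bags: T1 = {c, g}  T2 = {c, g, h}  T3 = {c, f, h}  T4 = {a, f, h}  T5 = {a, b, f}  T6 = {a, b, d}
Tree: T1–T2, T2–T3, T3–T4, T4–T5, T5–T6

A tree decomposition must satisfy three properties: every vertex lies in some bag; for every edge, both endpoints lie together in some bag; and for every vertex, the bags containing it form a connected subtree. Here vertex e appears in no bag, so the decomposition is invalid.

No — vertex e appears in no bag.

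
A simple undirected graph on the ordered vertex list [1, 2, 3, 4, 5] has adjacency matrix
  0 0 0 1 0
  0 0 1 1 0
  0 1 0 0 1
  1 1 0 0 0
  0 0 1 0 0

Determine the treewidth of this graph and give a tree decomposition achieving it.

Every bag has size at most 2, so the width is 2 − 1 = 1 and tw(G) ≤ 1. Any graph with an edge has treewidth ≥ 1, and G has the edge 5–3. Hence tw(G) = 1 exactly.

Treewidth 1.
Bags: B1 = {3, 5}  B2 = {2, 3}  B3 = {2, 4}  B4 = {1, 4}
Tree: B1–B2, B2–B3, B3–B4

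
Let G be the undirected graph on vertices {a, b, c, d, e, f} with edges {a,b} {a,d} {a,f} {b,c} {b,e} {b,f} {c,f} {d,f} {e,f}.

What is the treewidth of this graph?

A width-2 tree decomposition is:
Bags: B1 = {b, c, f}  B2 = {a, b, f}  B3 = {b, e, f}  B4 = {a, d, f}
Tree: B1–B2, B1–B3, B2–B4
Every bag has size at most 3, so the width is 3 − 1 = 2 and tw(G) ≤ 2. On the other hand G contains the 3-clique {a, d, f}. A clique must lie in a single bag of any decomposition, so no decomposition can have width below 2. Combining the bounds, tw(G) = 2.

2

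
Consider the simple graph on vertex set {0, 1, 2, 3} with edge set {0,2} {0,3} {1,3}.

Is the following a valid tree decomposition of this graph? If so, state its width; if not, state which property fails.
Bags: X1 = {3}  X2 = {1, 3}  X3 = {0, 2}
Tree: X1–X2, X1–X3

A tree decomposition must satisfy three properties: every vertex lies in some bag; for every edge, both endpoints lie together in some bag; and for every vertex, the bags containing it form a connected subtree. Here edge (0,3) lies in no bag, so the decomposition is invalid.

No — edge (0,3) lies in no bag.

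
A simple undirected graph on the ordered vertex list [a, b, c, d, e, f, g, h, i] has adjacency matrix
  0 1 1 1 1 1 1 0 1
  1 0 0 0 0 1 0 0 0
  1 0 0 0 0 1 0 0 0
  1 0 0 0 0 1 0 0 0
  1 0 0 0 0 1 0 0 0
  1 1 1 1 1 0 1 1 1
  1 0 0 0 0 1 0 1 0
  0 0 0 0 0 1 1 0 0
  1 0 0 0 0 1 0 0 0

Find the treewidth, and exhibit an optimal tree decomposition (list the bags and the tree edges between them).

Every bag has size at most 3, so the width is 3 − 1 = 2 and tw(G) ≤ 2. For the lower bound, the 3 vertices {f, g, h} are pairwise adjacent, and any tree decomposition puts a clique entirely inside one bag — forcing width ≥ 2. The upper and lower bounds meet at 2, so that is the treewidth.

Treewidth 2.
One such decomposition:
Bags: B1 = {a, f, i}  B2 = {a, c, f}  B3 = {a, d, f}  B4 = {a, e, f}  B5 = {a, f, g}  B6 = {f, g, h}  B7 = {a, b, f}
Tree: B1–B2, B2–B3, B1–B4, B3–B5, B5–B6, B3–B7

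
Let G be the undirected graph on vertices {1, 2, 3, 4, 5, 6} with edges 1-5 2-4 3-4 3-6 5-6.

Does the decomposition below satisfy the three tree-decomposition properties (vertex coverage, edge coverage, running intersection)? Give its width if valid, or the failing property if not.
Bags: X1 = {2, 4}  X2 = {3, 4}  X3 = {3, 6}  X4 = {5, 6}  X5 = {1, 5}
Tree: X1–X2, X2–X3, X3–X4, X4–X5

Yes; width 1.

Every vertex of G appears in some bag (union = {1, 2, 3, 4, 5, 6}); every edge is covered by a bag; and for each vertex v the set of bags containing v is connected in the bag tree. The decomposition is therefore valid. The largest bag has 2 vertices, so the width is 1.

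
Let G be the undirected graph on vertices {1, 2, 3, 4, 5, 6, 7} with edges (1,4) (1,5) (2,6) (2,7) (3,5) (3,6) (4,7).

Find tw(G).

2

A width-2 tree decomposition is:
Bags: B1 = {2, 6, 7}  B2 = {4, 6, 7}  B3 = {1, 4, 6}  B4 = {1, 5, 6}  B5 = {3, 5, 6}
Tree: B1–B2, B2–B3, B3–B4, B4–B5
Each bag holds 3 vertices, so the decomposition has width 2, which upper-bounds the treewidth. For the lower bound, G contains the cycle 6–2–7–4–1–5–3–6, so G is not a forest; only forests have treewidth ≤ 1, hence tw(G) ≥ 2. The upper and lower bounds meet at 2, so that is the treewidth.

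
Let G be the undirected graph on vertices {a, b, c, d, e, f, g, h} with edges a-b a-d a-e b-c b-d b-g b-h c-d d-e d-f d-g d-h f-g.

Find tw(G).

2

A width-2 tree decomposition is:
Bags: B1 = {b, d, g}  B2 = {d, f, g}  B3 = {b, c, d}  B4 = {a, b, d}  B5 = {b, d, h}  B6 = {a, d, e}
Tree: B1–B2, B1–B3, B3–B4, B3–B5, B4–B6
Every bag has size at most 3, so the width is 3 − 1 = 2 and tw(G) ≤ 2. For the lower bound, the 3 vertices {a, d, e} are pairwise adjacent, and any tree decomposition puts a clique entirely inside one bag — forcing width ≥ 2. Combining the bounds, tw(G) = 2.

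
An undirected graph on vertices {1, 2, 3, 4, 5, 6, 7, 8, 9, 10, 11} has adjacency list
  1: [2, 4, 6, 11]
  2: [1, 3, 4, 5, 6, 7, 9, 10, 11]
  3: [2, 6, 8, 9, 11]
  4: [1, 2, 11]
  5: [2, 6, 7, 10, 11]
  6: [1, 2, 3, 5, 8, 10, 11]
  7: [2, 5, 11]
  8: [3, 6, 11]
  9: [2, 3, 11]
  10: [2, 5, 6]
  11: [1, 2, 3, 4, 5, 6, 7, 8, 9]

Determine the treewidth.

A width-3 tree decomposition is:
Bags: B1 = {1, 2, 6, 11}  B2 = {2, 3, 6, 11}  B3 = {2, 3, 9, 11}  B4 = {2, 5, 6, 11}  B5 = {2, 5, 7, 11}  B6 = {1, 2, 4, 11}  B7 = {2, 5, 6, 10}  B8 = {3, 6, 8, 11}
Tree: B1–B2, B2–B3, B1–B4, B4–B5, B1–B6, B4–B7, B2–B8
Each bag holds 4 vertices, so the decomposition has width 3, which upper-bounds the treewidth. For the lower bound, the 4 vertices {3, 6, 8, 11} are pairwise adjacent, and any tree decomposition puts a clique entirely inside one bag — forcing width ≥ 3. Combining the bounds, tw(G) = 3.

3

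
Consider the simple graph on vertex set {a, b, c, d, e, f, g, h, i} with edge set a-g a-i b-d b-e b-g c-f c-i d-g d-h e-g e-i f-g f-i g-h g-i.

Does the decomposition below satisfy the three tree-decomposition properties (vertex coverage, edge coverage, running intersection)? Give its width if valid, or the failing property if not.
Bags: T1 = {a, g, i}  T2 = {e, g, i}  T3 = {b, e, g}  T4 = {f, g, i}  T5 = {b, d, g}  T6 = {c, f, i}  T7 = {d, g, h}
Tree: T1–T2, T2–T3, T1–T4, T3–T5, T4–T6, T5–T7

Checking the three conditions: (i) the bags cover all of {a, b, c, d, e, f, g, h, i}; (ii) for each edge, some bag contains both endpoints; (iii) the bags containing any fixed vertex form a subtree. All hold, so the decomposition is valid with width 3 − 1 = 2.

Yes; width 2.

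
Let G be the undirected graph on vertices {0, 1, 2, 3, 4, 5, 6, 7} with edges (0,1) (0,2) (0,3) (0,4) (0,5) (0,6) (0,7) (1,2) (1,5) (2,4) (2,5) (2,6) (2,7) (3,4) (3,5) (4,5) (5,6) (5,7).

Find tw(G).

A width-3 tree decomposition is:
Bags: B1 = {0, 3, 4, 5}  B2 = {0, 2, 4, 5}  B3 = {0, 2, 5, 6}  B4 = {0, 1, 2, 5}  B5 = {0, 2, 5, 7}
Tree: B1–B2, B2–B3, B3–B4, B2–B5
Each bag holds 4 vertices, so the decomposition has width 3, which upper-bounds the treewidth. Conversely, {0, 1, 2, 5} is a clique of size 4, and the vertices of any clique must share a bag in every tree decomposition; so some bag has ≥ 4 vertices and tw(G) ≥ 3. Therefore the treewidth is 3.

3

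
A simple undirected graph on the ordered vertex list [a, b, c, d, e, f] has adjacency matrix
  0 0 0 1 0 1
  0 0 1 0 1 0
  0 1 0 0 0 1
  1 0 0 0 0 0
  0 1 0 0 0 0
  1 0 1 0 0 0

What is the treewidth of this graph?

1

A width-1 tree decomposition is:
Bags: B1 = {b, e}  B2 = {b, c}  B3 = {c, f}  B4 = {a, f}  B5 = {a, d}
Tree: B1–B2, B2–B3, B3–B4, B4–B5
Every bag has size at most 2, so the width is 2 − 1 = 1 and tw(G) ≤ 1. G has an edge, so its treewidth is at least 1. Combining the bounds, tw(G) = 1.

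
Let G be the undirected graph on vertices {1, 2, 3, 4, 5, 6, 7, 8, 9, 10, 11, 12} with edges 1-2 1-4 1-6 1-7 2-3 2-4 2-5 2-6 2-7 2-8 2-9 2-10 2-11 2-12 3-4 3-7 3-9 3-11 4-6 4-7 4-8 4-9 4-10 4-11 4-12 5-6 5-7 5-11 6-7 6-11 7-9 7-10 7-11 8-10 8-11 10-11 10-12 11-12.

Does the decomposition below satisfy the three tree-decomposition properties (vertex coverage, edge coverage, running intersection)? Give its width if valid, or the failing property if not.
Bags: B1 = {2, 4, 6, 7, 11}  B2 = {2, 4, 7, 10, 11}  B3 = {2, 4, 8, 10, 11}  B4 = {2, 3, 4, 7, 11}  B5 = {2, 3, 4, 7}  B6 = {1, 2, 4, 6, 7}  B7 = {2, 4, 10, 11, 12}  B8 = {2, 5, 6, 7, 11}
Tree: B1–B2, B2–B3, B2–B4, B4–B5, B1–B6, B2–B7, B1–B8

No — vertex 9 appears in no bag.

A tree decomposition must satisfy three properties: every vertex lies in some bag; for every edge, both endpoints lie together in some bag; and for every vertex, the bags containing it form a connected subtree. Here vertex 9 appears in no bag, so the decomposition is invalid.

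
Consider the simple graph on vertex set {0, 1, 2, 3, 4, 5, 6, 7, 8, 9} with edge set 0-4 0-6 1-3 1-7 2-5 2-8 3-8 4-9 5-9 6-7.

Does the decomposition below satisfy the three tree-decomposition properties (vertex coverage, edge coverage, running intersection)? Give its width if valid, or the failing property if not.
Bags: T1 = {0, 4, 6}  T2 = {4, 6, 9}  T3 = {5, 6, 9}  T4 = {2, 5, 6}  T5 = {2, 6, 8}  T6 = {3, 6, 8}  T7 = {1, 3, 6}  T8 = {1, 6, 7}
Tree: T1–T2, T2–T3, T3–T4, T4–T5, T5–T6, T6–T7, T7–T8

Yes; width 2.

Checking the three conditions: (i) the bags cover all of {0, 1, 2, 3, 4, 5, 6, 7, 8, 9}; (ii) for each edge, some bag contains both endpoints; (iii) the bags containing any fixed vertex form a subtree. All hold, so the decomposition is valid with width 3 − 1 = 2.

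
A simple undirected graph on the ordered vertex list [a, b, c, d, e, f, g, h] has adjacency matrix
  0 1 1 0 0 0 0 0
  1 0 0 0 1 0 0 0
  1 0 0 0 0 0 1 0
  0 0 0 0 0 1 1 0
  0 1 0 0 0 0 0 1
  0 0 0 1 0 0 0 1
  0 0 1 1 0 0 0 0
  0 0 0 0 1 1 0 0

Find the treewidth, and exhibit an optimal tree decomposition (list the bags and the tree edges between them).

Treewidth 2.
One such decomposition:
Bags: B1 = {b, e, h}  B2 = {a, b, h}  B3 = {a, c, h}  B4 = {c, g, h}  B5 = {d, g, h}  B6 = {d, f, h}
Tree: B1–B2, B2–B3, B3–B4, B4–B5, B5–B6

Every bag has size at most 3, so the width is 3 − 1 = 2 and tw(G) ≤ 2. Since h–e–b–a–c–g–d–f–h is a cycle in G, G is not acyclic. Forests are exactly the graphs of treewidth ≤ 1, so tw(G) ≥ 2. Hence tw(G) = 2 exactly.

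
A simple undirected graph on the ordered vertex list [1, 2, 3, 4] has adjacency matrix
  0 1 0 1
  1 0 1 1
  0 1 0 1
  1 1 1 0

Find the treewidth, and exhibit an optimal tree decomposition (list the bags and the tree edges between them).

Each bag holds 3 vertices, so the decomposition has width 2, which upper-bounds the treewidth. For the lower bound, the 3 vertices {1, 2, 4} are pairwise adjacent, and any tree decomposition puts a clique entirely inside one bag — forcing width ≥ 2. The upper and lower bounds meet at 2, so that is the treewidth.

Treewidth 2.
One such decomposition:
Bags: B1 = {2, 3, 4}  B2 = {1, 2, 4}
Tree: B1–B2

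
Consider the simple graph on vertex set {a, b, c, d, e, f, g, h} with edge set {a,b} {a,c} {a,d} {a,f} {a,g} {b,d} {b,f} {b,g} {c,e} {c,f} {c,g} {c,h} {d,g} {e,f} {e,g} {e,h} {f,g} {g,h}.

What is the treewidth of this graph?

3

A width-3 tree decomposition is:
Bags: B1 = {c, e, f, g}  B2 = {a, c, f, g}  B3 = {c, e, g, h}  B4 = {a, b, f, g}  B5 = {a, b, d, g}
Tree: B1–B2, B1–B3, B2–B4, B4–B5
Every bag has size at most 4, so the width is 4 − 1 = 3 and tw(G) ≤ 3. For the lower bound, the 4 vertices {a, b, d, g} are pairwise adjacent, and any tree decomposition puts a clique entirely inside one bag — forcing width ≥ 3. Therefore the treewidth is 3.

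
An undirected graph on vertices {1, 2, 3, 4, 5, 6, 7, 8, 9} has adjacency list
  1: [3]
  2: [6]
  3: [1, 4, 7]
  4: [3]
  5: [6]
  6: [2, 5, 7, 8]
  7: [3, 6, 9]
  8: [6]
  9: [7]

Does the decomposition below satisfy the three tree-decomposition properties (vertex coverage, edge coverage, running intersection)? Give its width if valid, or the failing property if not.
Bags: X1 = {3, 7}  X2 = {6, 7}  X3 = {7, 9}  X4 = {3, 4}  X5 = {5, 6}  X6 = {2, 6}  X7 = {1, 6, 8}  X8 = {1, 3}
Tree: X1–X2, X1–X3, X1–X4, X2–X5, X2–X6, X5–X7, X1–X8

No — bags containing vertex 1 are not connected in the tree.

A tree decomposition must satisfy three properties: every vertex lies in some bag; for every edge, both endpoints lie together in some bag; and for every vertex, the bags containing it form a connected subtree. Here bags containing vertex 1 are not connected in the tree, so the decomposition is invalid.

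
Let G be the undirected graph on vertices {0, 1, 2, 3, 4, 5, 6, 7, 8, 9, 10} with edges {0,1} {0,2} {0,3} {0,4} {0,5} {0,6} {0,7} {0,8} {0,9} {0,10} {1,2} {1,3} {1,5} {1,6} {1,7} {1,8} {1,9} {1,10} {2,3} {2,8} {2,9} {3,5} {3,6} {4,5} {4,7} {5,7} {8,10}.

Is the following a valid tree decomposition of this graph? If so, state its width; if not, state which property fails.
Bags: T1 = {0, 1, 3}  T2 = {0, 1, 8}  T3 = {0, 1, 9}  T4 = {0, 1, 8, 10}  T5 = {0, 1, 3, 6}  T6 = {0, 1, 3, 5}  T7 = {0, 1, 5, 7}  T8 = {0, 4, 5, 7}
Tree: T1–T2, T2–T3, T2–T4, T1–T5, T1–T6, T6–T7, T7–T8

No — vertex 2 appears in no bag.

A tree decomposition must satisfy three properties: every vertex lies in some bag; for every edge, both endpoints lie together in some bag; and for every vertex, the bags containing it form a connected subtree. Here vertex 2 appears in no bag, so the decomposition is invalid.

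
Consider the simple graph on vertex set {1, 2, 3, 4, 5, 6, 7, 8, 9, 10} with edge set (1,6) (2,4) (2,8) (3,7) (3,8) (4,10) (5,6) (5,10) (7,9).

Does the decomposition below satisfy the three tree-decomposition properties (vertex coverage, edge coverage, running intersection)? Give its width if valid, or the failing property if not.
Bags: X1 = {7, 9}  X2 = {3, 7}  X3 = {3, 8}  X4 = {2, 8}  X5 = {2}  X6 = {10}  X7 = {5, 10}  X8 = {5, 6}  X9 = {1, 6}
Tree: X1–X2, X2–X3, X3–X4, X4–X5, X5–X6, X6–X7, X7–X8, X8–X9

No — vertex 4 appears in no bag.

A tree decomposition must satisfy three properties: every vertex lies in some bag; for every edge, both endpoints lie together in some bag; and for every vertex, the bags containing it form a connected subtree. Here vertex 4 appears in no bag, so the decomposition is invalid.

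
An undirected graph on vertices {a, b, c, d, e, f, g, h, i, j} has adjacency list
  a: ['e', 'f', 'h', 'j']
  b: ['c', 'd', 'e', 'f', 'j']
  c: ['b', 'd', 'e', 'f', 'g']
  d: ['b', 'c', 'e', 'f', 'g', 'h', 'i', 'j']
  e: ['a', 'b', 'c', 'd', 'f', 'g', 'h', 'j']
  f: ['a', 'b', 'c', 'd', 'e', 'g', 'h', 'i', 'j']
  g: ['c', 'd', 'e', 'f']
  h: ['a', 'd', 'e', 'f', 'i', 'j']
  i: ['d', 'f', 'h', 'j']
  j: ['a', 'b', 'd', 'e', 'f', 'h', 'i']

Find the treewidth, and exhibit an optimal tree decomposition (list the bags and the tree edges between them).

The largest bag has 5 vertices, giving width 4; this decomposition certifies tw(G) ≤ 4. Conversely, {c, d, e, f, g} is a clique of size 5, and the vertices of any clique must share a bag in every tree decomposition; so some bag has ≥ 5 vertices and tw(G) ≥ 4. The upper and lower bounds meet at 4, so that is the treewidth.

Treewidth 4.
One optimal decomposition is:
Bags: B1 = {d, e, f, h, j}  B2 = {b, d, e, f, j}  B3 = {b, c, d, e, f}  B4 = {c, d, e, f, g}  B5 = {d, f, h, i, j}  B6 = {a, e, f, h, j}
Tree: B1–B2, B2–B3, B3–B4, B1–B5, B1–B6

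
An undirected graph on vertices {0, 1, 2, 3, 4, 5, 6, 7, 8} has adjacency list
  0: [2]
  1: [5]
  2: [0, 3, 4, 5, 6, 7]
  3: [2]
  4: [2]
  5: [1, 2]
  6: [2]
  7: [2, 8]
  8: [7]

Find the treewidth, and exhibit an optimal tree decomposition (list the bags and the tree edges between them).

Each bag holds 2 vertices, so the decomposition has width 1, which upper-bounds the treewidth. Any graph with an edge has treewidth ≥ 1, and G has the edge 2–5. The upper and lower bounds meet at 1, so that is the treewidth.

Treewidth 1.
Bags: B1 = {2, 5}  B2 = {2, 4}  B3 = {2, 6}  B4 = {2, 7}  B5 = {2, 3}  B6 = {0, 2}  B7 = {1, 5}  B8 = {7, 8}
Tree: B1–B2, B1–B3, B1–B4, B3–B5, B4–B6, B1–B7, B4–B8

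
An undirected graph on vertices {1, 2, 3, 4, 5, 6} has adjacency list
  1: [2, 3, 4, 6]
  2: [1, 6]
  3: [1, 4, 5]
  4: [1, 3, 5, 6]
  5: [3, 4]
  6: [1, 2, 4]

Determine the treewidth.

2

A width-2 tree decomposition is:
Bags: B1 = {1, 4, 6}  B2 = {1, 3, 4}  B3 = {3, 4, 5}  B4 = {1, 2, 6}
Tree: B1–B2, B2–B3, B1–B4
Each bag holds 3 vertices, so the decomposition has width 2, which upper-bounds the treewidth. On the other hand G contains the 3-clique {1, 2, 6}. A clique must lie in a single bag of any decomposition, so no decomposition can have width below 2. The upper and lower bounds meet at 2, so that is the treewidth.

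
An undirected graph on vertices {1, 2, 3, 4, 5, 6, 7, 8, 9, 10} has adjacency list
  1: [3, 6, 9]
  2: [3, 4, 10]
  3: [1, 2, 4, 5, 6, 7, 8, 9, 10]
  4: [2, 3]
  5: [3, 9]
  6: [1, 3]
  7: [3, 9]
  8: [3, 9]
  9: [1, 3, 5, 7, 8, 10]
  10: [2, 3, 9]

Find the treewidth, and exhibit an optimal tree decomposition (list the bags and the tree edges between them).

Each bag holds 3 vertices, so the decomposition has width 2, which upper-bounds the treewidth. For the lower bound, the 3 vertices {1, 3, 9} are pairwise adjacent, and any tree decomposition puts a clique entirely inside one bag — forcing width ≥ 2. Combining the bounds, tw(G) = 2.

Treewidth 2.
Bags: B1 = {3, 9, 10}  B2 = {2, 3, 10}  B3 = {2, 3, 4}  B4 = {1, 3, 9}  B5 = {3, 8, 9}  B6 = {1, 3, 6}  B7 = {3, 7, 9}  B8 = {3, 5, 9}
Tree: B1–B2, B2–B3, B1–B4, B4–B5, B4–B6, B1–B7, B4–B8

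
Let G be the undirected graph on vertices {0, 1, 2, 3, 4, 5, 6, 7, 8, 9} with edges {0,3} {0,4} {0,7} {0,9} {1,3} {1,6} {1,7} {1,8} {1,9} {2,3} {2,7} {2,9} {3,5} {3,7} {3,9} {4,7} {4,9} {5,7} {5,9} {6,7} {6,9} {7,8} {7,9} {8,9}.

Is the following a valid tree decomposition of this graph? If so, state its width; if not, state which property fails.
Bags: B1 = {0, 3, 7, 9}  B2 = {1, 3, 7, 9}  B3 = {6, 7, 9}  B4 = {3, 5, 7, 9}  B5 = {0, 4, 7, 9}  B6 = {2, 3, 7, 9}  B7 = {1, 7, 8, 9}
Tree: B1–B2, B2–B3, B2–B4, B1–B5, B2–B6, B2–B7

A tree decomposition must satisfy three properties: every vertex lies in some bag; for every edge, both endpoints lie together in some bag; and for every vertex, the bags containing it form a connected subtree. Here edge (1,6) lies in no bag, so the decomposition is invalid.

No — edge (1,6) lies in no bag.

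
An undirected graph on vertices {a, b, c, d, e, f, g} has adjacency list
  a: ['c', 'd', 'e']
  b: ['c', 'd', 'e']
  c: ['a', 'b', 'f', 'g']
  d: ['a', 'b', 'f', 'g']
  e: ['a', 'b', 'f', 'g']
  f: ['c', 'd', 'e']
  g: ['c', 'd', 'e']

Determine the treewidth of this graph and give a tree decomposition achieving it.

Each bag holds 4 vertices, so the decomposition has width 3, which upper-bounds the treewidth. For the lower bound: the 4 vertex sets {e,g}, {b,d}, {c}, {f} are disjoint, each induces a connected subgraph, and every pair is joined by at least one edge of G. Contracting each set to a single vertex therefore yields K_{4} as a minor, and since treewidth is minor-monotone, tw(G) ≥ tw(K_{4}) = 3. The upper and lower bounds meet at 3, so that is the treewidth.

Treewidth 3.
Bags: B1 = {c, d, e, g}  B2 = {b, c, d, e}  B3 = {c, d, e, f}  B4 = {a, c, d, e}
Tree: B1–B2, B2–B3, B3–B4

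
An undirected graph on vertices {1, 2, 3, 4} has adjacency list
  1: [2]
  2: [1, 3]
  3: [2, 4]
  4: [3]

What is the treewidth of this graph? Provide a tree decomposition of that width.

Treewidth 1.
One optimal decomposition is:
Bags: B1 = {1, 2}  B2 = {2, 3}  B3 = {3, 4}
Tree: B1–B2, B2–B3

Every bag has size at most 2, so the width is 2 − 1 = 1 and tw(G) ≤ 1. Since G has at least one edge (e.g. 1–2), it is not an edgeless graph, so tw(G) ≥ 1. Combining the bounds, tw(G) = 1.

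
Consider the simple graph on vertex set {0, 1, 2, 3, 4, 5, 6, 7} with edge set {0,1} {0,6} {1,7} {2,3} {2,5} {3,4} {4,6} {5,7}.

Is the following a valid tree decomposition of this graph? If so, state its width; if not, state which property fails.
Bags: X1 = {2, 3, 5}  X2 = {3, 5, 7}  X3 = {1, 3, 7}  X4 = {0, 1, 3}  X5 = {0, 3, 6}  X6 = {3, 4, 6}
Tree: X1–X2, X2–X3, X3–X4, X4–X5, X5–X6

Yes; width 2.

Every vertex of G appears in some bag (union = {0, 1, 2, 3, 4, 5, 6, 7}); every edge is covered by a bag; and for each vertex v the set of bags containing v is connected in the bag tree. The decomposition is therefore valid. The largest bag has 3 vertices, so the width is 2.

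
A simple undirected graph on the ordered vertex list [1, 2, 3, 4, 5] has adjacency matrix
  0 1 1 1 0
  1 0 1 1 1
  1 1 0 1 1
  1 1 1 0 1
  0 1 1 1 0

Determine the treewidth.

3

A width-3 tree decomposition is:
Bags: B1 = {2, 3, 4, 5}  B2 = {1, 2, 3, 4}
Tree: B1–B2
The largest bag has 4 vertices, giving width 3; this decomposition certifies tw(G) ≤ 3. On the other hand G contains the 4-clique {1, 2, 3, 4}. A clique must lie in a single bag of any decomposition, so no decomposition can have width below 3. Hence tw(G) = 3 exactly.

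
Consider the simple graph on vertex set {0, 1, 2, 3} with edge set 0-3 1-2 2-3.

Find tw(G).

A width-1 tree decomposition is:
Bags: B1 = {2, 3}  B2 = {1, 2}  B3 = {0, 3}
Tree: B1–B2, B1–B3
The largest bag has 2 vertices, giving width 1; this decomposition certifies tw(G) ≤ 1. G has an edge, so its treewidth is at least 1. The upper and lower bounds meet at 1, so that is the treewidth.

1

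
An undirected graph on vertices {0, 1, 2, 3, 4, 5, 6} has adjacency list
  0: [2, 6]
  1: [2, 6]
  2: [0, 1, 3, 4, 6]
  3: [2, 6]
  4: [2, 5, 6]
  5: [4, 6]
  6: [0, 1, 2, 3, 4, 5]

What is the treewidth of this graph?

2

A width-2 tree decomposition is:
Bags: B1 = {2, 4, 6}  B2 = {0, 2, 6}  B3 = {2, 3, 6}  B4 = {4, 5, 6}  B5 = {1, 2, 6}
Tree: B1–B2, B2–B3, B1–B4, B1–B5
The largest bag has 3 vertices, giving width 2; this decomposition certifies tw(G) ≤ 2. On the other hand G contains the 3-clique {0, 2, 6}. A clique must lie in a single bag of any decomposition, so no decomposition can have width below 2. The upper and lower bounds meet at 2, so that is the treewidth.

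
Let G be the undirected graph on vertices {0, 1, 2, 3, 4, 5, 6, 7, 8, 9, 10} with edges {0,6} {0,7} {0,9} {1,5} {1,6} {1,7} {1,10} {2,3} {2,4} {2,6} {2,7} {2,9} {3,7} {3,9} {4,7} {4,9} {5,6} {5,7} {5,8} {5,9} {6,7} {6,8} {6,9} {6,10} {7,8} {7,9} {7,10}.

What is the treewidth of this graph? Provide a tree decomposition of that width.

Each bag holds 4 vertices, so the decomposition has width 3, which upper-bounds the treewidth. On the other hand G contains the 4-clique {2, 3, 7, 9}. A clique must lie in a single bag of any decomposition, so no decomposition can have width below 3. Combining the bounds, tw(G) = 3.

Treewidth 3.
One such decomposition:
Bags: B1 = {5, 6, 7, 9}  B2 = {0, 6, 7, 9}  B3 = {2, 6, 7, 9}  B4 = {2, 4, 7, 9}  B5 = {1, 5, 6, 7}  B6 = {2, 3, 7, 9}  B7 = {5, 6, 7, 8}  B8 = {1, 6, 7, 10}
Tree: B1–B2, B2–B3, B3–B4, B1–B5, B4–B6, B5–B7, B5–B8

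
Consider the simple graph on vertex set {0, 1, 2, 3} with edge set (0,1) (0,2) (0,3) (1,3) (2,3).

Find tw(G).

2

A width-2 tree decomposition is:
Bags: B1 = {0, 1, 3}  B2 = {0, 2, 3}
Tree: B1–B2
Each bag holds 3 vertices, so the decomposition has width 2, which upper-bounds the treewidth. For the lower bound, the 3 vertices {0, 1, 3} are pairwise adjacent, and any tree decomposition puts a clique entirely inside one bag — forcing width ≥ 2. Therefore the treewidth is 2.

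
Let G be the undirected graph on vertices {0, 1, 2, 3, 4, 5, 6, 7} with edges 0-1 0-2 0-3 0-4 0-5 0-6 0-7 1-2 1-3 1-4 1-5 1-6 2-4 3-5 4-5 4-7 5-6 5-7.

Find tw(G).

A width-3 tree decomposition is:
Bags: B1 = {0, 4, 5, 7}  B2 = {0, 1, 4, 5}  B3 = {0, 1, 3, 5}  B4 = {0, 1, 2, 4}  B5 = {0, 1, 5, 6}
Tree: B1–B2, B2–B3, B2–B4, B2–B5
Each bag holds 4 vertices, so the decomposition has width 3, which upper-bounds the treewidth. For the lower bound, the 4 vertices {0, 1, 2, 4} are pairwise adjacent, and any tree decomposition puts a clique entirely inside one bag — forcing width ≥ 3. Therefore the treewidth is 3.

3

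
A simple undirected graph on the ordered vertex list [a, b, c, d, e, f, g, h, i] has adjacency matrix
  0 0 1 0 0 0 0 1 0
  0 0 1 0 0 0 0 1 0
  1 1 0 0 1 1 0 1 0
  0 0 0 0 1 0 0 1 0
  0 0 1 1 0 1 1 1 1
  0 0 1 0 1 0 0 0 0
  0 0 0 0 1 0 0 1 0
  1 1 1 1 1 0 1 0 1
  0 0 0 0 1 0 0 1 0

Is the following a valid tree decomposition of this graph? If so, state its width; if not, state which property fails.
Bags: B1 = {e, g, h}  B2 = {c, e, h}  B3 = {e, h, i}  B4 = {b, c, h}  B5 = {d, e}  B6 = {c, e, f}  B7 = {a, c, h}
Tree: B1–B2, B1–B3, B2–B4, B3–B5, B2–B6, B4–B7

No — edge (h,d) lies in no bag.

A tree decomposition must satisfy three properties: every vertex lies in some bag; for every edge, both endpoints lie together in some bag; and for every vertex, the bags containing it form a connected subtree. Here edge (h,d) lies in no bag, so the decomposition is invalid.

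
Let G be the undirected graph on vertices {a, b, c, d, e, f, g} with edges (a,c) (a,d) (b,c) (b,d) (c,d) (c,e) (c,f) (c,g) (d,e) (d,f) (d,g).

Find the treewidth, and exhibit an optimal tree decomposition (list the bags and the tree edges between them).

The largest bag has 3 vertices, giving width 2; this decomposition certifies tw(G) ≤ 2. For the lower bound, the 3 vertices {c, d, f} are pairwise adjacent, and any tree decomposition puts a clique entirely inside one bag — forcing width ≥ 2. Therefore the treewidth is 2.

Treewidth 2.
Bags: B1 = {c, d, g}  B2 = {c, d, f}  B3 = {a, c, d}  B4 = {b, c, d}  B5 = {c, d, e}
Tree: B1–B2, B2–B3, B2–B4, B2–B5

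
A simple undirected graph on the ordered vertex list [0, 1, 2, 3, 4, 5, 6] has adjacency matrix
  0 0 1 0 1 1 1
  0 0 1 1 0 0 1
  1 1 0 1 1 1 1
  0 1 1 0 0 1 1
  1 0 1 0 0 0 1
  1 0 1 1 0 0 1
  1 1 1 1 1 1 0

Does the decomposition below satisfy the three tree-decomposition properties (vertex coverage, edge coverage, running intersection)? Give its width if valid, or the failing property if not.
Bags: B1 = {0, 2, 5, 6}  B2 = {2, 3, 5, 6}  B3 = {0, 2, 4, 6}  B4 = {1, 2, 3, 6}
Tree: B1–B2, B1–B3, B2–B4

Every vertex of G appears in some bag (union = {0, 1, 2, 3, 4, 5, 6}); every edge is covered by a bag; and for each vertex v the set of bags containing v is connected in the bag tree. The decomposition is therefore valid. The largest bag has 4 vertices, so the width is 3.

Yes; width 3.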